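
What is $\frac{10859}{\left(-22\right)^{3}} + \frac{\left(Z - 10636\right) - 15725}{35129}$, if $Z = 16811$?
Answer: $- \frac{483154211}{374053592} \approx -1.2917$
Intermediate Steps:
$\frac{10859}{\left(-22\right)^{3}} + \frac{\left(Z - 10636\right) - 15725}{35129} = \frac{10859}{\left(-22\right)^{3}} + \frac{\left(16811 - 10636\right) - 15725}{35129} = \frac{10859}{-10648} + \left(6175 - 15725\right) \frac{1}{35129} = 10859 \left(- \frac{1}{10648}\right) - \frac{9550}{35129} = - \frac{10859}{10648} - \frac{9550}{35129} = - \frac{483154211}{374053592}$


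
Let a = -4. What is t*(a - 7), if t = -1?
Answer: 11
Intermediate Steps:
t*(a - 7) = -(-4 - 7) = -1*(-11) = 11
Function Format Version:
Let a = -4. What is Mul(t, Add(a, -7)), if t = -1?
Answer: 11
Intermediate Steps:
Mul(t, Add(a, -7)) = Mul(-1, Add(-4, -7)) = Mul(-1, -11) = 11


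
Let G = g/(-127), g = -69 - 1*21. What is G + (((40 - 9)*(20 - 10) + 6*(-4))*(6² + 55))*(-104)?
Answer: -343751318/127 ≈ -2.7067e+6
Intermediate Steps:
g = -90 (g = -69 - 21 = -90)
G = 90/127 (G = -90/(-127) = -90*(-1/127) = 90/127 ≈ 0.70866)
G + (((40 - 9)*(20 - 10) + 6*(-4))*(6² + 55))*(-104) = 90/127 + (((40 - 9)*(20 - 10) + 6*(-4))*(6² + 55))*(-104) = 90/127 + ((31*10 - 24)*(36 + 55))*(-104) = 90/127 + ((310 - 24)*91)*(-104) = 90/127 + (286*91)*(-104) = 90/127 + 26026*(-104) = 90/127 - 2706704 = -343751318/127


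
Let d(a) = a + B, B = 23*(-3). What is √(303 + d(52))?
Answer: √286 ≈ 16.912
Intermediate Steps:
B = -69
d(a) = -69 + a (d(a) = a - 69 = -69 + a)
√(303 + d(52)) = √(303 + (-69 + 52)) = √(303 - 17) = √286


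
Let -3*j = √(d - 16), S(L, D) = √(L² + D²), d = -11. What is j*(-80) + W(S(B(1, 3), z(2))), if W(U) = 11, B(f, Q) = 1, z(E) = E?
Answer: 11 + 80*I*√3 ≈ 11.0 + 138.56*I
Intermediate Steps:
S(L, D) = √(D² + L²)
j = -I*√3 (j = -√(-11 - 16)/3 = -I*√3 ≈ -1.732*I)
j*(-80) + W(S(B(1, 3), z(2))) = -I*√3*(-80) + 11 = 80*I*√3 + 11 = 11 + 80*I*√3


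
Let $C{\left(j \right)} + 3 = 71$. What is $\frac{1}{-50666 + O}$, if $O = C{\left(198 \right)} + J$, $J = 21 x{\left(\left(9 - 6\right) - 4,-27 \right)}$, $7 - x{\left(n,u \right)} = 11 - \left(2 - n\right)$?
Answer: $- \frac{1}{50619} \approx -1.9755 \cdot 10^{-5}$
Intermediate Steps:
$x{\left(n,u \right)} = -2 - n$ ($x{\left(n,u \right)} = 7 - \left(11 - \left(2 - n\right)\right) = 7 - \left(11 + \left(-2 + n\right)\right) = 7 - \left(9 + n\right) = -2 - n$)
$C{\left(j \right)} = 68$ ($C{\left(j \right)} = -3 + 71 = 68$)
$J = -21$ ($J = 21 \left(-2 - \left(\left(9 - 6\right) - 4\right)\right) = 21 \left(-2 - \left(3 - 4\right)\right) = 21 \left(-2 - -1\right) = 21 \left(-2 + 1\right) = 21 \left(-1\right) = -21$)
$O = 47$ ($O = 68 - 21 = 47$)
$\frac{1}{-50666 + O} = \frac{1}{-50666 + 47} = \frac{1}{-50619} = - \frac{1}{50619}$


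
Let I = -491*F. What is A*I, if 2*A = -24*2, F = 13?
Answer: 153192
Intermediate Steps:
A = -24 (A = (-24*2)/2 = (½)*(-48) = -24)
I = -6383 (I = -491*13 = -6383)
A*I = -24*(-6383) = 153192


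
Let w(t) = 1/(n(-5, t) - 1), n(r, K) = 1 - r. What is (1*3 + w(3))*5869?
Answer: 93904/5 ≈ 18781.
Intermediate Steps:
w(t) = ⅕ (w(t) = 1/((1 - 1*(-5)) - 1) = 1/((1 + 5) - 1) = 1/(6 - 1) = 1/5 = ⅕)
(1*3 + w(3))*5869 = (1*3 + ⅕)*5869 = (3 + ⅕)*5869 = (16/5)*5869 = 93904/5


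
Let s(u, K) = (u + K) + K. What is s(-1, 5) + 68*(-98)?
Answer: -6655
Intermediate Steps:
s(u, K) = u + 2*K (s(u, K) = (K + u) + K = u + 2*K)
s(-1, 5) + 68*(-98) = (-1 + 2*5) + 68*(-98) = (-1 + 10) - 6664 = 9 - 6664 = -6655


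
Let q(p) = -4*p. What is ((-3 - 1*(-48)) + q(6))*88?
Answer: 1848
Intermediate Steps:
((-3 - 1*(-48)) + q(6))*88 = ((-3 - 1*(-48)) - 4*6)*88 = ((-3 + 48) - 24)*88 = (45 - 24)*88 = 21*88 = 1848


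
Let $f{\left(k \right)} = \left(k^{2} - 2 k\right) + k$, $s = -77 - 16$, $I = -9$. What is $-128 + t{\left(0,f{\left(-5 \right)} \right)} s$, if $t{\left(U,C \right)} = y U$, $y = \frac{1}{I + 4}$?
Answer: $-128$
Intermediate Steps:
$y = - \frac{1}{5}$ ($y = \frac{1}{-9 + 4} = \frac{1}{-5} = - \frac{1}{5} \approx -0.2$)
$s = -93$ ($s = -77 - 16 = -93$)
$f{\left(k \right)} = k^{2} - k$
$t{\left(U,C \right)} = - \frac{U}{5}$
$-128 + t{\left(0,f{\left(-5 \right)} \right)} s = -128 + \left(- \frac{1}{5}\right) 0 \left(-93\right) = -128 + 0 \left(-93\right) = -128 + 0 = -128$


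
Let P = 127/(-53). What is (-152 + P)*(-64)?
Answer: 523712/53 ≈ 9881.4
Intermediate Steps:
P = -127/53 (P = 127*(-1/53) = -127/53 ≈ -2.3962)
(-152 + P)*(-64) = (-152 - 127/53)*(-64) = -8183/53*(-64) = 523712/53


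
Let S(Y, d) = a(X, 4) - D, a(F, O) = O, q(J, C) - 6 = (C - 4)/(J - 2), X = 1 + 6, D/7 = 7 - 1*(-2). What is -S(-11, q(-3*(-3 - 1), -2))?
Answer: 59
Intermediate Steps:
D = 63 (D = 7*(7 - 1*(-2)) = 7*(7 + 2) = 7*9 = 63)
X = 7
q(J, C) = 6 + (-4 + C)/(-2 + J) (q(J, C) = 6 + (C - 4)/(J - 2) = 6 + (-4 + C)/(-2 + J))
S(Y, d) = -59 (S(Y, d) = 4 - 1*63 = 4 - 63 = -59)
-S(-11, q(-3*(-3 - 1), -2)) = -1*(-59) = 59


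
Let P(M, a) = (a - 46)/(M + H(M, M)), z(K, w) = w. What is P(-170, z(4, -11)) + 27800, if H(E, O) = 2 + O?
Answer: 9396457/338 ≈ 27800.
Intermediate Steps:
P(M, a) = (-46 + a)/(2 + 2*M) (P(M, a) = (a - 46)/(M + (2 + M)) = (-46 + a)/(2 + 2*M))
P(-170, z(4, -11)) + 27800 = (-46 - 11)/(2*(1 - 170)) + 27800 = (½)*(-57)/(-169) + 27800 = (½)*(-1/169)*(-57) + 27800 = 57/338 + 27800 = 9396457/338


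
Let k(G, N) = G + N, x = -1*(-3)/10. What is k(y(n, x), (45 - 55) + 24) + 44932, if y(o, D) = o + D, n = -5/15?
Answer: 1348379/30 ≈ 44946.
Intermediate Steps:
n = -1/3 (n = -5*1/15 = -1/3 ≈ -0.33333)
x = 3/10 (x = 3*(1/10) = 3/10 ≈ 0.30000)
y(o, D) = D + o
k(y(n, x), (45 - 55) + 24) + 44932 = ((3/10 - 1/3) + ((45 - 55) + 24)) + 44932 = (-1/30 + (-10 + 24)) + 44932 = (-1/30 + 14) + 44932 = 419/30 + 44932 = 1348379/30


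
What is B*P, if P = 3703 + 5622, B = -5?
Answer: -46625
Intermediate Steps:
P = 9325
B*P = -5*9325 = -46625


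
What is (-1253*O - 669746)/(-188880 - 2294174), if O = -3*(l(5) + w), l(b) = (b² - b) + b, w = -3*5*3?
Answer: 53209/177361 ≈ 0.30000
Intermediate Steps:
w = -45 (w = -15*3 = -45)
l(b) = b²
O = 60 (O = -3*(5² - 45) = -3*(25 - 45) = -3*(-20) = 60)
(-1253*O - 669746)/(-188880 - 2294174) = (-1253*60 - 669746)/(-188880 - 2294174) = (-75180 - 669746)/(-2483054) = -744926*(-1/2483054) = 53209/177361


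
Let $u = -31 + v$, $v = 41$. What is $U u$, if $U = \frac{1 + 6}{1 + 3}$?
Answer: $\frac{35}{2} \approx 17.5$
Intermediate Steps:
$u = 10$ ($u = -31 + 41 = 10$)
$U = \frac{7}{4} \approx 1.75$
$U u = \frac{7}{4} \cdot 10 = \frac{35}{2}$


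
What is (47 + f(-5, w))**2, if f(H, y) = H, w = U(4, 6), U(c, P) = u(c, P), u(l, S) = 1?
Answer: 1764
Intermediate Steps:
U(c, P) = 1
w = 1
(47 + f(-5, w))**2 = (47 - 5)**2 = 42**2 = 1764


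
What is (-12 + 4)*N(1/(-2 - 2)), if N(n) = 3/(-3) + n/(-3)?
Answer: 22/3 ≈ 7.3333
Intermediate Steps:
N(n) = -1 - n/3 (N(n) = 3*(-⅓) + n*(-⅓) = -1 - n/3)
(-12 + 4)*N(1/(-2 - 2)) = (-12 + 4)*(-1 - 1/(3*(-2 - 2))) = -8*(-1 - ⅓/(-4)) = -8*(-1 - ⅓*(-¼)) = -8*(-1 + 1/12) = -8*(-11/12) = 22/3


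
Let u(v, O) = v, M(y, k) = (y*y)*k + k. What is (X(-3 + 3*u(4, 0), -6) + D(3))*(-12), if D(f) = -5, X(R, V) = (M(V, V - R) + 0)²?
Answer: -3696240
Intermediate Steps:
M(y, k) = k + k*y² (M(y, k) = y²*k + k = k*y² + k = k + k*y²)
X(R, V) = (1 + V²)²*(V - R)² (X(R, V) = ((V - R)*(1 + V²) + 0)² = ((1 + V²)*(V - R) + 0)² = ((1 + V²)*(V - R))² = (1 + V²)²*(V - R)²)
(X(-3 + 3*u(4, 0), -6) + D(3))*(-12) = ((1 + (-6)²)²*((-3 + 3*4) - 1*(-6))² - 5)*(-12) = ((1 + 36)²*((-3 + 12) + 6)² - 5)*(-12) = (37²*(9 + 6)² - 5)*(-12) = (1369*15² - 5)*(-12) = (1369*225 - 5)*(-12) = (308025 - 5)*(-12) = 308020*(-12) = -3696240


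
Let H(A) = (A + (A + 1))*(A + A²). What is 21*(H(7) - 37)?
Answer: 16863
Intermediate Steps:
H(A) = (1 + 2*A)*(A + A²) (H(A) = (A + (1 + A))*(A + A²) = (1 + 2*A)*(A + A²))
21*(H(7) - 37) = 21*(7*(1 + 2*7² + 3*7) - 37) = 21*(7*(1 + 2*49 + 21) - 37) = 21*(7*(1 + 98 + 21) - 37) = 21*(7*120 - 37) = 21*(840 - 37) = 21*803 = 16863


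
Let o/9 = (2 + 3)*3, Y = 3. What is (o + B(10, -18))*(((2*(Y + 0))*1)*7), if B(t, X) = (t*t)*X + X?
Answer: -70686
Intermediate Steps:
o = 135 (o = 9*((2 + 3)*3) = 9*(5*3) = 9*15 = 135)
B(t, X) = X + X*t² (B(t, X) = t²*X + X = X*t² + X = X + X*t²)
(o + B(10, -18))*(((2*(Y + 0))*1)*7) = (135 - 18*(1 + 10²))*(((2*(3 + 0))*1)*7) = (135 - 18*(1 + 100))*(((2*3)*1)*7) = (135 - 18*101)*((6*1)*7) = (135 - 1818)*(6*7) = -1683*42 = -70686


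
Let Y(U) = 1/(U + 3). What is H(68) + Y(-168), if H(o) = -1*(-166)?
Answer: 27389/165 ≈ 165.99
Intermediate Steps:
H(o) = 166
Y(U) = 1/(3 + U)
H(68) + Y(-168) = 166 + 1/(3 - 168) = 166 + 1/(-165) = 166 - 1/165 = 27389/165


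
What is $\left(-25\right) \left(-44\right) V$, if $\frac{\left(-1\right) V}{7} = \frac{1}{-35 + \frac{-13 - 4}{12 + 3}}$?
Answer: $\frac{57750}{271} \approx 213.1$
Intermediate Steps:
$V = \frac{105}{542}$ ($V = - \frac{7}{-35 + \frac{-13 - 4}{12 + 3}} = - \frac{7}{-35 - \frac{17}{15}} = - \frac{7}{- \frac{542}{15}} = \left(-7\right) \left(- \frac{15}{542}\right) = \frac{105}{542} \approx 0.19373$)
$\left(-25\right) \left(-44\right) V = \left(-25\right) \left(-44\right) \frac{105}{542} = 1100 \cdot \frac{105}{542} = \frac{57750}{271}$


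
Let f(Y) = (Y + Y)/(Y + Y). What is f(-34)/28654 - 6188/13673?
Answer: -177297279/391786142 ≈ -0.45254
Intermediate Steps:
f(Y) = 1 (f(Y) = (2*Y)/((2*Y)) = (2*Y)*(1/(2*Y)) = 1)
f(-34)/28654 - 6188/13673 = 1/28654 - 6188/13673 = -177297279/391786142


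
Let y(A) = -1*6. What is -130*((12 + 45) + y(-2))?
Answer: -6630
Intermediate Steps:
y(A) = -6
-130*((12 + 45) + y(-2)) = -130*((12 + 45) - 6) = -130*(57 - 6) = -130*51 = -6630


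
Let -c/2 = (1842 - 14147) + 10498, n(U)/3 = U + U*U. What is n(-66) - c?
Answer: 9256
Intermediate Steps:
n(U) = 3*U + 3*U² (n(U) = 3*(U + U*U) = 3*(U + U²) = 3*U + 3*U²)
c = 3614 (c = -2*((1842 - 14147) + 10498) = -2*(-12305 + 10498) = -2*(-1807) = 3614)
n(-66) - c = 3*(-66)*(1 - 66) - 1*3614 = 3*(-66)*(-65) - 3614 = 12870 - 3614 = 9256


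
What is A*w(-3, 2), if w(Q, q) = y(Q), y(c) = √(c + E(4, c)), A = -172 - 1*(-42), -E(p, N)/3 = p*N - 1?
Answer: -780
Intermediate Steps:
E(p, N) = 3 - 3*N*p (E(p, N) = -3*(p*N - 1) = -3*(N*p - 1) = -3*(-1 + N*p) = 3 - 3*N*p)
A = -130 (A = -172 + 42 = -130)
y(c) = √(3 - 11*c) (y(c) = √(c + (3 - 3*c*4)) = √(c + (3 - 12*c)) = √(3 - 11*c))
w(Q, q) = √(3 - 11*Q)
A*w(-3, 2) = -130*√(3 - 11*(-3)) = -130*√(3 + 33) = -130*√36 = -130*6 = -780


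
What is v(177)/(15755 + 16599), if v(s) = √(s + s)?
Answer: √354/32354 ≈ 0.00058153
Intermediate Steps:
v(s) = √2*√s (v(s) = √(2*s) = √2*√s)
v(177)/(15755 + 16599) = (√2*√177)/(15755 + 16599) = √354/32354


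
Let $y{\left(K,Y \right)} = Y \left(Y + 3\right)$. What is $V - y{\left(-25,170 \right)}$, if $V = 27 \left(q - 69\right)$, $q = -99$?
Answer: $-33946$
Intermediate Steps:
$V = -4536$ ($V = 27 \left(-99 - 69\right) = 27 \left(-168\right) = -4536$)
$y{\left(K,Y \right)} = Y \left(3 + Y\right)$
$V - y{\left(-25,170 \right)} = -4536 - 170 \left(3 + 170\right) = -4536 - 170 \cdot 173 = -4536 - 29410 = -33946$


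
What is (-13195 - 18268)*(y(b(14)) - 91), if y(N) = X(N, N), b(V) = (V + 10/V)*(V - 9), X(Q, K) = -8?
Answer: 3114837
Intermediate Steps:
b(V) = (-9 + V)*(V + 10/V) (b(V) = (V + 10/V)*(-9 + V) = (-9 + V)*(V + 10/V))
y(N) = -8
(-13195 - 18268)*(y(b(14)) - 91) = (-13195 - 18268)*(-8 - 91) = -31463*(-99) = 3114837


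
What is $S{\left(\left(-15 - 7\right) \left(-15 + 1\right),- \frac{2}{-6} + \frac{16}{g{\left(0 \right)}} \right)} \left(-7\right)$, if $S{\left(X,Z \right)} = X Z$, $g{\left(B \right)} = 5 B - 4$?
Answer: $\frac{23716}{3} \approx 7905.3$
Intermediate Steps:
$g{\left(B \right)} = -4 + 5 B$
$S{\left(\left(-15 - 7\right) \left(-15 + 1\right),- \frac{2}{-6} + \frac{16}{g{\left(0 \right)}} \right)} \left(-7\right) = \left(-15 - 7\right) \left(-15 + 1\right) \left(- \frac{2}{-6} + \frac{16}{-4 + 5 \cdot 0}\right) \left(-7\right) = \left(-22\right) \left(-14\right) \left(\left(-2\right) \left(- \frac{1}{6}\right) + \frac{16}{-4 + 0}\right) \left(-7\right) = 308 \left(\frac{1}{3} + \frac{16}{-4}\right) \left(-7\right) = 308 \left(\frac{1}{3} + 16 \left(- \frac{1}{4}\right)\right) \left(-7\right) = 308 \left(\frac{1}{3} - 4\right) \left(-7\right) = 308 \left(- \frac{11}{3}\right) \left(-7\right) = \left(- \frac{3388}{3}\right) \left(-7\right) = \frac{23716}{3}$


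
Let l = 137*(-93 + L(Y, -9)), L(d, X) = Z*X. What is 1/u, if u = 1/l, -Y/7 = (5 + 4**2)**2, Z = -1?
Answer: -11508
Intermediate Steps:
Y = -3087 (Y = -7*(5 + 4**2)**2 = -7*(5 + 16)**2 = -7*21**2 = -7*441 = -3087)
L(d, X) = -X
l = -11508 (l = 137*(-93 - 1*(-9)) = 137*(-93 + 9) = 137*(-84) = -11508)
u = -1/11508 (u = 1/(-11508) = -1/11508 ≈ -8.6896e-5)
1/u = 1/(-1/11508) = -11508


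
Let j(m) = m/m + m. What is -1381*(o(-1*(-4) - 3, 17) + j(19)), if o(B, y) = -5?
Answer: -20715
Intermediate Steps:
j(m) = 1 + m
-1381*(o(-1*(-4) - 3, 17) + j(19)) = -1381*(-5 + (1 + 19)) = -1381*(-5 + 20) = -1381*15 = -20715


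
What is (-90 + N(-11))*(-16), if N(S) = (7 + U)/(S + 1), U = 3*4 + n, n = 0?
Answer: 7352/5 ≈ 1470.4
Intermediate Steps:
U = 12 (U = 3*4 + 0 = 12 + 0 = 12)
N(S) = 19/(1 + S) (N(S) = (7 + 12)/(S + 1) = 19/(1 + S))
(-90 + N(-11))*(-16) = (-90 + 19/(1 - 11))*(-16) = (-90 + 19/(-10))*(-16) = (-90 + 19*(-⅒))*(-16) = (-90 - 19/10)*(-16) = -919/10*(-16) = 7352/5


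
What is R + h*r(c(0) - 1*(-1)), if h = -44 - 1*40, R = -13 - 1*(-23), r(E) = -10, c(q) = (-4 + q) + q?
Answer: 850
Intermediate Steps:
c(q) = -4 + 2*q
R = 10 (R = -13 + 23 = 10)
h = -84 (h = -44 - 40 = -84)
R + h*r(c(0) - 1*(-1)) = 10 - 84*(-10) = 10 + 840 = 850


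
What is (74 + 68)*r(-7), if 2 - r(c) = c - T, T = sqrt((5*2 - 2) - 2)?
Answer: 1278 + 142*sqrt(6) ≈ 1625.8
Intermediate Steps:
T = sqrt(6) (T = sqrt((10 - 2) - 2) = sqrt(8 - 2) = sqrt(6) ≈ 2.4495)
r(c) = 2 + sqrt(6) - c (r(c) = 2 - (c - sqrt(6)) = 2 + (sqrt(6) - c) = 2 + sqrt(6) - c)
(74 + 68)*r(-7) = (74 + 68)*(2 + sqrt(6) - 1*(-7)) = 142*(2 + sqrt(6) + 7) = 142*(9 + sqrt(6)) = 1278 + 142*sqrt(6)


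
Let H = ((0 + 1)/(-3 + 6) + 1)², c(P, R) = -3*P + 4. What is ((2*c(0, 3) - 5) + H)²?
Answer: 1849/81 ≈ 22.827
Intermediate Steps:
c(P, R) = 4 - 3*P
H = 16/9 (H = (1/3 + 1)² = (1*(⅓) + 1)² = (⅓ + 1)² = (4/3)² = 16/9 ≈ 1.7778)
((2*c(0, 3) - 5) + H)² = ((2*(4 - 3*0) - 5) + 16/9)² = ((2*(4 + 0) - 5) + 16/9)² = ((2*4 - 5) + 16/9)² = ((8 - 5) + 16/9)² = (3 + 16/9)² = (43/9)² = 1849/81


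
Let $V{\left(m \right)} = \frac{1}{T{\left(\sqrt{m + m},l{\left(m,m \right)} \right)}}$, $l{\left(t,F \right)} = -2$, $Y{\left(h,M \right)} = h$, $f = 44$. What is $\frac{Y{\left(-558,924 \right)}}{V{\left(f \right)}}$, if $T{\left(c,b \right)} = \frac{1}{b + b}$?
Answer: $\frac{279}{2} \approx 139.5$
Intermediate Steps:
$T{\left(c,b \right)} = \frac{1}{2 b}$
$V{\left(m \right)} = -4$ ($V{\left(m \right)} = \frac{1}{\frac{1}{2} \frac{1}{-2}} = \frac{1}{\frac{1}{2} \left(- \frac{1}{2}\right)} = \frac{1}{- \frac{1}{4}} = -4$)
$\frac{Y{\left(-558,924 \right)}}{V{\left(f \right)}} = - \frac{558}{-4} = \left(-558\right) \left(- \frac{1}{4}\right) = \frac{279}{2}$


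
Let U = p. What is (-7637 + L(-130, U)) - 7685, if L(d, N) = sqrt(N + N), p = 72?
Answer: -15310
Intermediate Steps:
U = 72
L(d, N) = sqrt(2)*sqrt(N) (L(d, N) = sqrt(2*N) = sqrt(2)*sqrt(N))
(-7637 + L(-130, U)) - 7685 = (-7637 + sqrt(2)*sqrt(72)) - 7685 = (-7637 + sqrt(2)*(6*sqrt(2))) - 7685 = (-7637 + 12) - 7685 = -7625 - 7685 = -15310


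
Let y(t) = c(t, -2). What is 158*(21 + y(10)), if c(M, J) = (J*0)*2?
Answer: 3318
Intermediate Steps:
c(M, J) = 0 (c(M, J) = 0*2 = 0)
y(t) = 0
158*(21 + y(10)) = 158*(21 + 0) = 158*21 = 3318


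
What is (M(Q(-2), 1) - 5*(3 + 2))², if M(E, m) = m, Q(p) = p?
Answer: 576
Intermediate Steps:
(M(Q(-2), 1) - 5*(3 + 2))² = (1 - 5*(3 + 2))² = (1 - 5*5)² = (1 - 25)² = (-24)² = 576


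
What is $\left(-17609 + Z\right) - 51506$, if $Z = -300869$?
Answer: $-369984$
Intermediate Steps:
$\left(-17609 + Z\right) - 51506 = \left(-17609 - 300869\right) - 51506 = -318478 - 51506 = -369984$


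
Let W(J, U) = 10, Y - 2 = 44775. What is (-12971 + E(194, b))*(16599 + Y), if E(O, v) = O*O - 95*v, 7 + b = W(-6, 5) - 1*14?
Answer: 1577976960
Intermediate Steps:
Y = 44777 (Y = 2 + 44775 = 44777)
b = -11 (b = -7 + (10 - 1*14) = -7 + (10 - 14) = -7 - 4 = -11)
E(O, v) = O² - 95*v
(-12971 + E(194, b))*(16599 + Y) = (-12971 + (194² - 95*(-11)))*(16599 + 44777) = (-12971 + (37636 + 1045))*61376 = (-12971 + 38681)*61376 = 25710*61376 = 1577976960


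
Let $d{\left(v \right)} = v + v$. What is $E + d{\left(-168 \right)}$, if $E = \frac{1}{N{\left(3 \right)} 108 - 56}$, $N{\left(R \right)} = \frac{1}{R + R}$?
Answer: $- \frac{12769}{38} \approx -336.03$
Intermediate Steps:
$N{\left(R \right)} = \frac{1}{2 R}$
$E = - \frac{1}{38}$ ($E = \frac{1}{\frac{1}{2 \cdot 3} \cdot 108 - 56} = \frac{1}{\frac{1}{2} \cdot \frac{1}{3} \cdot 108 - 56} = \frac{1}{\frac{1}{6} \cdot 108 - 56} = \frac{1}{18 - 56} = \frac{1}{-38} = - \frac{1}{38} \approx -0.026316$)
$d{\left(v \right)} = 2 v$
$E + d{\left(-168 \right)} = - \frac{1}{38} + 2 \left(-168\right) = - \frac{1}{38} - 336 = - \frac{12769}{38}$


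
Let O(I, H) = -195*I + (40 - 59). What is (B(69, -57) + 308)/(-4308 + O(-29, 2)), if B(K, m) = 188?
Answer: 31/83 ≈ 0.37349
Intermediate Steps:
O(I, H) = -19 - 195*I (O(I, H) = -195*I - 19 = -19 - 195*I)
(B(69, -57) + 308)/(-4308 + O(-29, 2)) = (188 + 308)/(-4308 + (-19 - 195*(-29))) = 496/(-4308 + (-19 + 5655)) = 496/(-4308 + 5636) = 496/1328 = 496*(1/1328) = 31/83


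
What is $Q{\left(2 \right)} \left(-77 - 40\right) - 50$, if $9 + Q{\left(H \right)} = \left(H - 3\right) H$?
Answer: $1237$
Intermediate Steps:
$Q{\left(H \right)} = -9 + H \left(-3 + H\right)$ ($Q{\left(H \right)} = -9 + \left(H - 3\right) H = -9 + \left(-3 + H\right) H = -9 + H \left(-3 + H\right)$)
$Q{\left(2 \right)} \left(-77 - 40\right) - 50 = \left(-9 + 2^{2} - 6\right) \left(-77 - 40\right) - 50 = \left(-9 + 4 - 6\right) \left(-77 - 40\right) - 50 = \left(-11\right) \left(-117\right) - 50 = 1287 - 50 = 1237$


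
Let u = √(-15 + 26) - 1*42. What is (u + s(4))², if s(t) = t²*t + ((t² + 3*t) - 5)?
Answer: (45 + √11)² ≈ 2334.5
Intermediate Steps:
u = -42 + √11 (u = √11 - 42 = -42 + √11 ≈ -38.683)
s(t) = -5 + t² + t³ + 3*t (s(t) = t³ + (-5 + t² + 3*t) = -5 + t² + t³ + 3*t)
(u + s(4))² = ((-42 + √11) + (-5 + 4² + 4³ + 3*4))² = ((-42 + √11) + (-5 + 16 + 64 + 12))² = ((-42 + √11) + 87)² = (45 + √11)²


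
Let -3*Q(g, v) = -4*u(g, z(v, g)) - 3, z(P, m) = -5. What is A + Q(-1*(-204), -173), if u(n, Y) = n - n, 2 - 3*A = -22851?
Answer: 22856/3 ≈ 7618.7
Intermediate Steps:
A = 22853/3 (A = 2/3 - 1/3*(-22851) = 2/3 + 7617 = 22853/3 ≈ 7617.7)
u(n, Y) = 0
Q(g, v) = 1 (Q(g, v) = -(-4*0 - 3)/3 = -(0 - 3)/3 = -1/3*(-3) = 1)
A + Q(-1*(-204), -173) = 22853/3 + 1 = 22856/3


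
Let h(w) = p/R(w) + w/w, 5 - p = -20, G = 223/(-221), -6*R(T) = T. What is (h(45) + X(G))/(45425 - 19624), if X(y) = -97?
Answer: -298/77403 ≈ -0.0038500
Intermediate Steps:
R(T) = -T/6
G = -223/221 (G = 223*(-1/221) = -223/221 ≈ -1.0091)
p = 25 (p = 5 - 1*(-20) = 5 + 20 = 25)
h(w) = 1 - 150/w (h(w) = 25/((-w/6)) + w/w = 25*(-6/w) + 1 = -150/w + 1 = 1 - 150/w)
(h(45) + X(G))/(45425 - 19624) = ((-150 + 45)/45 - 97)/(45425 - 19624) = ((1/45)*(-105) - 97)/25801 = (-7/3 - 97)*(1/25801) = -298/3*1/25801 = -298/77403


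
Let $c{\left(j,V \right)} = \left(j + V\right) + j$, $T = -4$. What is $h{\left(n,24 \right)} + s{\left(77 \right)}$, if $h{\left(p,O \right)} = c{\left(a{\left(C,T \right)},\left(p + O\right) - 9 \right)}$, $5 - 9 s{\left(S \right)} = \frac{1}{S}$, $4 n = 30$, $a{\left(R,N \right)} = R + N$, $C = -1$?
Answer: $\frac{6031}{462} \approx 13.054$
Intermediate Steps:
$a{\left(R,N \right)} = N + R$
$n = \frac{15}{2}$ ($n = \frac{1}{4} \cdot 30 = \frac{15}{2} \approx 7.5$)
$s{\left(S \right)} = \frac{5}{9} - \frac{1}{9 S}$
$c{\left(j,V \right)} = V + 2 j$ ($c{\left(j,V \right)} = \left(V + j\right) + j = V + 2 j$)
$h{\left(p,O \right)} = -19 + O + p$ ($h{\left(p,O \right)} = \left(\left(p + O\right) - 9\right) + 2 \left(-4 - 1\right) = \left(\left(O + p\right) - 9\right) + 2 \left(-5\right) = \left(-9 + O + p\right) - 10 = -19 + O + p$)
$h{\left(n,24 \right)} + s{\left(77 \right)} = \left(-19 + 24 + \frac{15}{2}\right) + \frac{-1 + 5 \cdot 77}{9 \cdot 77} = \frac{25}{2} + \frac{1}{9} \cdot \frac{1}{77} \left(-1 + 385\right) = \frac{25}{2} + \frac{1}{9} \cdot \frac{1}{77} \cdot 384 = \frac{25}{2} + \frac{128}{231} = \frac{6031}{462}$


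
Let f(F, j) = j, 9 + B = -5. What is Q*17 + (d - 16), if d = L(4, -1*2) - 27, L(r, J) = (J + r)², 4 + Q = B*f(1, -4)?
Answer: 845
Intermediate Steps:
B = -14 (B = -9 - 5 = -14)
Q = 52 (Q = -4 - 14*(-4) = -4 + 56 = 52)
d = -23 (d = (-1*2 + 4)² - 27 = (-2 + 4)² - 27 = 2² - 27 = 4 - 27 = -23)
Q*17 + (d - 16) = 52*17 + (-23 - 16) = 884 - 39 = 845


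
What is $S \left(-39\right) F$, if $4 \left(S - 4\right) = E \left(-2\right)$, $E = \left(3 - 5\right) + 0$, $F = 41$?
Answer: $-7995$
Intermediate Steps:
$E = -2$ ($E = -2 + 0 = -2$)
$S = 5$ ($S = 4 + \frac{\left(-2\right) \left(-2\right)}{4} = 4 + \frac{1}{4} \cdot 4 = 4 + 1 = 5$)
$S \left(-39\right) F = 5 \left(-39\right) 41 = \left(-195\right) 41 = -7995$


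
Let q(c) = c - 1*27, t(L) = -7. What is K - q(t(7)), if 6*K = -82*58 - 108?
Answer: -2330/3 ≈ -776.67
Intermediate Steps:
q(c) = -27 + c (q(c) = c - 27 = -27 + c)
K = -2432/3 (K = (-82*58 - 108)/6 = (-4756 - 108)/6 = (1/6)*(-4864) = -2432/3 ≈ -810.67)
K - q(t(7)) = -2432/3 - (-27 - 7) = -2432/3 - 1*(-34) = -2432/3 + 34 = -2330/3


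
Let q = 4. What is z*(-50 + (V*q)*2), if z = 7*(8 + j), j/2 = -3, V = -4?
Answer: -1148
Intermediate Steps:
j = -6 (j = 2*(-3) = -6)
z = 14 (z = 7*(8 - 6) = 7*2 = 14)
z*(-50 + (V*q)*2) = 14*(-50 - 4*4*2) = 14*(-50 - 16*2) = 14*(-50 - 32) = 14*(-82) = -1148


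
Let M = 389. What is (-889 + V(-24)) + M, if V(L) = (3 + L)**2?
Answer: -59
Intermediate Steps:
(-889 + V(-24)) + M = (-889 + (3 - 24)**2) + 389 = (-889 + (-21)**2) + 389 = (-889 + 441) + 389 = -448 + 389 = -59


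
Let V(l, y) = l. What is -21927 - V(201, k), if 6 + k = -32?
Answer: -22128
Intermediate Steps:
k = -38 (k = -6 - 32 = -38)
-21927 - V(201, k) = -21927 - 1*201 = -21927 - 201 = -22128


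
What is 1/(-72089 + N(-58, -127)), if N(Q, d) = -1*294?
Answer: -1/72383 ≈ -1.3815e-5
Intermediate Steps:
N(Q, d) = -294
1/(-72089 + N(-58, -127)) = 1/(-72089 - 294) = 1/(-72383) = -1/72383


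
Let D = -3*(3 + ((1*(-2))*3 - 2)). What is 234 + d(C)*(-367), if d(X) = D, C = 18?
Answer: -5271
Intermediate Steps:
D = 15 (D = -3*(3 + (-2*3 - 2)) = -3*(3 + (-6 - 2)) = -3*(3 - 8) = -3*(-5) = 15)
d(X) = 15
234 + d(C)*(-367) = 234 + 15*(-367) = 234 - 5505 = -5271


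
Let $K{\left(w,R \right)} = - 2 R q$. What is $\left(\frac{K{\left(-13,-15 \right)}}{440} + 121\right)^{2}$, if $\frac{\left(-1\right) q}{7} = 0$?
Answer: $14641$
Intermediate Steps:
$q = 0$ ($q = \left(-7\right) 0 = 0$)
$K{\left(w,R \right)} = 0$ ($K{\left(w,R \right)} = - 2 R 0 = 0$)
$\left(\frac{K{\left(-13,-15 \right)}}{440} + 121\right)^{2} = \left(\frac{0}{440} + 121\right)^{2} = \left(0 \cdot \frac{1}{440} + 121\right)^{2} = \left(0 + 121\right)^{2} = 121^{2} = 14641$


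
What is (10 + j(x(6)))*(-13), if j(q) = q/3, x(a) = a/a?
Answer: -403/3 ≈ -134.33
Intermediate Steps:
x(a) = 1
j(q) = q/3 (j(q) = q*(1/3) = q/3)
(10 + j(x(6)))*(-13) = (10 + (1/3)*1)*(-13) = (10 + 1/3)*(-13) = (31/3)*(-13) = -403/3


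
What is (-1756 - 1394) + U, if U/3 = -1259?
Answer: -6927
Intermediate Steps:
U = -3777 (U = 3*(-1259) = -3777)
(-1756 - 1394) + U = (-1756 - 1394) - 3777 = -3150 - 3777 = -6927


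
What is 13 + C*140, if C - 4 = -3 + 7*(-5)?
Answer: -4747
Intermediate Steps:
C = -34 (C = 4 + (-3 + 7*(-5)) = 4 + (-3 - 35) = 4 - 38 = -34)
13 + C*140 = 13 - 34*140 = 13 - 4760 = -4747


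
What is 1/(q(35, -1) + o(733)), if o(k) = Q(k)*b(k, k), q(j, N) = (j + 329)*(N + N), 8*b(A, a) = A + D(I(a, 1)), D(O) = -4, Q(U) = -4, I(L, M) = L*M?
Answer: -2/2185 ≈ -0.00091533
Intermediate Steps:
b(A, a) = -½ + A/8 (b(A, a) = (A - 4)/8 = (-4 + A)/8 = -½ + A/8)
q(j, N) = 2*N*(329 + j) (q(j, N) = (329 + j)*(2*N) = 2*N*(329 + j))
o(k) = 2 - k/2 (o(k) = -4*(-½ + k/8) = 2 - k/2)
1/(q(35, -1) + o(733)) = 1/(2*(-1)*(329 + 35) + (2 - ½*733)) = 1/(2*(-1)*364 + (2 - 733/2)) = 1/(-728 - 729/2) = 1/(-2185/2) = -2/2185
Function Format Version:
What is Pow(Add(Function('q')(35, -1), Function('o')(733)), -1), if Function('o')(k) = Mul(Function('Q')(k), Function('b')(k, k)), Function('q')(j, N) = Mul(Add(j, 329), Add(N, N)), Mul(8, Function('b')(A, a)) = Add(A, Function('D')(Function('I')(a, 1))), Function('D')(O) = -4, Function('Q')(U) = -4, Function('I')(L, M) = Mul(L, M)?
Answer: Rational(-2, 2185) ≈ -0.00091533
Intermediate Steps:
Function('b')(A, a) = Add(Rational(-1, 2), Mul(Rational(1, 8), A)) (Function('b')(A, a) = Mul(Rational(1, 8), Add(A, -4)) = Mul(Rational(1, 8), Add(-4, A)) = Add(Rational(-1, 2), Mul(Rational(1, 8), A)))
Function('q')(j, N) = Mul(2, N, Add(329, j)) (Function('q')(j, N) = Mul(Add(329, j), Mul(2, N)) = Mul(2, N, Add(329, j)))
Function('o')(k) = Add(2, Mul(Rational(-1, 2), k)) (Function('o')(k) = Mul(-4, Add(Rational(-1, 2), Mul(Rational(1, 8), k))) = Add(2, Mul(Rational(-1, 2), k)))
Pow(Add(Function('q')(35, -1), Function('o')(733)), -1) = Pow(Add(Mul(2, -1, Add(329, 35)), Add(2, Mul(Rational(-1, 2), 733))), -1) = Pow(Add(Mul(2, -1, 364), Add(2, Rational(-733, 2))), -1) = Pow(Add(-728, Rational(-729, 2)), -1) = Pow(Rational(-2185, 2), -1) = Rational(-2, 2185)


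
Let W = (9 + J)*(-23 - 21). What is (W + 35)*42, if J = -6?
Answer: -4074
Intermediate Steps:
W = -132 (W = (9 - 6)*(-23 - 21) = 3*(-44) = -132)
(W + 35)*42 = (-132 + 35)*42 = -97*42 = -4074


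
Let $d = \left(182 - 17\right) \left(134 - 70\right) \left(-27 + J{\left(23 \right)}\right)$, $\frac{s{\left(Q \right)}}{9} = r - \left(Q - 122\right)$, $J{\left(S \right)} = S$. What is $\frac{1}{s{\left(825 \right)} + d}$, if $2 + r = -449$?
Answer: $- \frac{1}{52626} \approx -1.9002 \cdot 10^{-5}$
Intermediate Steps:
$r = -451$ ($r = -2 - 449 = -451$)
$s{\left(Q \right)} = -2961 - 9 Q$ ($s{\left(Q \right)} = 9 \left(-451 - \left(Q - 122\right)\right) = 9 \left(-451 - \left(-122 + Q\right)\right) = 9 \left(-329 - Q\right) = -2961 - 9 Q$)
$d = -42240$ ($d = \left(182 - 17\right) \left(134 - 70\right) \left(-27 + 23\right) = 165 \cdot 64 \left(-4\right) = 10560 \left(-4\right) = -42240$)
$\frac{1}{s{\left(825 \right)} + d} = \frac{1}{\left(-2961 - 7425\right) - 42240} = \frac{1}{-10386 - 42240} = \frac{1}{-52626} = - \frac{1}{52626}$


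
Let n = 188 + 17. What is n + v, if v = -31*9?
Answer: -74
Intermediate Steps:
n = 205
v = -279
n + v = 205 - 279 = -74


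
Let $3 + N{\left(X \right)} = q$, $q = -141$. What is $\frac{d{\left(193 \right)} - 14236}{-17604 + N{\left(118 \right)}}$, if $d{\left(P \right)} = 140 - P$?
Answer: $\frac{4763}{5916} \approx 0.80511$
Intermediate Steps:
$N{\left(X \right)} = -144$ ($N{\left(X \right)} = -3 - 141 = -144$)
$\frac{d{\left(193 \right)} - 14236}{-17604 + N{\left(118 \right)}} = \frac{\left(140 - 193\right) - 14236}{-17604 - 144} = \frac{\left(140 - 193\right) - 14236}{-17748} = \left(-53 - 14236\right) \left(- \frac{1}{17748}\right) = \left(-14289\right) \left(- \frac{1}{17748}\right) = \frac{4763}{5916}$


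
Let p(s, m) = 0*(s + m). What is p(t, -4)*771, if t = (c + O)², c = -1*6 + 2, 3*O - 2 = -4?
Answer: 0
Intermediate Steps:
O = -⅔ (O = ⅔ + (⅓)*(-4) = ⅔ - 4/3 = -⅔ ≈ -0.66667)
c = -4 (c = -6 + 2 = -4)
t = 196/9 (t = (-4 - ⅔)² = (-14/3)² = 196/9 ≈ 21.778)
p(s, m) = 0 (p(s, m) = 0*(m + s) = 0)
p(t, -4)*771 = 0*771 = 0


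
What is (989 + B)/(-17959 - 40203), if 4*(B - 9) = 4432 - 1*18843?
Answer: 10419/232648 ≈ 0.044784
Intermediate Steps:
B = -14375/4 (B = 9 + (4432 - 1*18843)/4 = 9 + (4432 - 18843)/4 = 9 + (¼)*(-14411) = 9 - 14411/4 = -14375/4 ≈ -3593.8)
(989 + B)/(-17959 - 40203) = (989 - 14375/4)/(-17959 - 40203) = -10419/4/(-58162) = -10419/4*(-1/58162) = 10419/232648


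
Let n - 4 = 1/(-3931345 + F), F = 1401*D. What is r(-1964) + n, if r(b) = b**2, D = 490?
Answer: 12516379191499/3244855 ≈ 3.8573e+6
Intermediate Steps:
F = 686490 (F = 1401*490 = 686490)
n = 12979419/3244855 (n = 4 + 1/(-3931345 + 686490) = 4 + 1/(-3244855) = 4 - 1/3244855 = 12979419/3244855 ≈ 4.0000)
r(-1964) + n = (-1964)**2 + 12979419/3244855 = 3857296 + 12979419/3244855 = 12516379191499/3244855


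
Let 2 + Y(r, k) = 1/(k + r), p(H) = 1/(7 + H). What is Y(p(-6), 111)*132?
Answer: -7359/28 ≈ -262.82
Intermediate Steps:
Y(r, k) = -2 + 1/(k + r)
Y(p(-6), 111)*132 = ((1 - 2*111 - 2/(7 - 6))/(111 + 1/(7 - 6)))*132 = ((1 - 222 - 2/1)/(111 + 1/1))*132 = ((1 - 222 - 2*1)/(111 + 1))*132 = ((1 - 222 - 2)/112)*132 = ((1/112)*(-223))*132 = -223/112*132 = -7359/28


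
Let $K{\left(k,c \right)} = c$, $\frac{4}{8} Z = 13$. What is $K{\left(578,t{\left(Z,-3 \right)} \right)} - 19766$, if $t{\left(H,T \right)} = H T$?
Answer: $-19844$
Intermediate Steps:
$Z = 26$ ($Z = 2 \cdot 13 = 26$)
$K{\left(578,t{\left(Z,-3 \right)} \right)} - 19766 = 26 \left(-3\right) - 19766 = -78 - 19766 = -19844$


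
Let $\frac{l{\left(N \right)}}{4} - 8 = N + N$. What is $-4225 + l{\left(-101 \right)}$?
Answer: $-5001$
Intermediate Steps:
$l{\left(N \right)} = 32 + 8 N$ ($l{\left(N \right)} = 32 + 4 \left(N + N\right) = 32 + 4 \cdot 2 N = 32 + 8 N$)
$-4225 + l{\left(-101 \right)} = -4225 + \left(32 + 8 \left(-101\right)\right) = -4225 + \left(32 - 808\right) = -4225 - 776 = -5001$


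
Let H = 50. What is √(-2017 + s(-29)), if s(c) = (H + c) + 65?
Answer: I*√1931 ≈ 43.943*I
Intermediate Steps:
s(c) = 115 + c (s(c) = (50 + c) + 65 = 115 + c)
√(-2017 + s(-29)) = √(-2017 + (115 - 29)) = √(-2017 + 86) = √(-1931) = I*√1931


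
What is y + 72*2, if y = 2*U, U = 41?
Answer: 226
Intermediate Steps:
y = 82 (y = 2*41 = 82)
y + 72*2 = 82 + 72*2 = 82 + 144 = 226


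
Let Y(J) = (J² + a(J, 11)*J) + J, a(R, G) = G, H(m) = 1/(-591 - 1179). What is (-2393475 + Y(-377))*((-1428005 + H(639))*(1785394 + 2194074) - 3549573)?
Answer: 2269041042068979595586/177 ≈ 1.2819e+19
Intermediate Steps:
H(m) = -1/1770 (H(m) = 1/(-1770) = -1/1770)
Y(J) = J² + 12*J (Y(J) = (J² + 11*J) + J = J² + 12*J)
(-2393475 + Y(-377))*((-1428005 + H(639))*(1785394 + 2194074) - 3549573) = (-2393475 - 377*(12 - 377))*((-1428005 - 1/1770)*(1785394 + 2194074) - 3549573) = (-2393475 - 377*(-365))*(-2527568851/1770*3979468 - 3549573) = (-2393475 + 137605)*(-5029189680175634/885 - 3549573) = -2255870*(-5029192821547739/885) = 2269041042068979595586/177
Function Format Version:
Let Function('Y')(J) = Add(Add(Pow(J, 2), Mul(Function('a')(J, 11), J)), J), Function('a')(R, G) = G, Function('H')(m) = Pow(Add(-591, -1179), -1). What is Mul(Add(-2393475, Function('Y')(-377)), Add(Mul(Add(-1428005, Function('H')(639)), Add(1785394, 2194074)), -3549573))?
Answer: Rational(2269041042068979595586, 177) ≈ 1.2819e+19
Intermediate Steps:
Function('H')(m) = Rational(-1, 1770) (Function('H')(m) = Pow(-1770, -1) = Rational(-1, 1770))
Function('Y')(J) = Add(Pow(J, 2), Mul(12, J)) (Function('Y')(J) = Add(Add(Pow(J, 2), Mul(11, J)), J) = Add(Pow(J, 2), Mul(12, J)))
Mul(Add(-2393475, Function('Y')(-377)), Add(Mul(Add(-1428005, Function('H')(639)), Add(1785394, 2194074)), -3549573)) = Mul(Add(-2393475, Mul(-377, Add(12, -377))), Add(Mul(Add(-1428005, Rational(-1, 1770)), Add(1785394, 2194074)), -3549573)) = Mul(Add(-2393475, Mul(-377, -365)), Add(Mul(Rational(-2527568851, 1770), 3979468), -3549573)) = Mul(Add(-2393475, 137605), Add(Rational(-5029189680175634, 885), -3549573)) = Mul(-2255870, Rational(-5029192821547739, 885)) = Rational(2269041042068979595586, 177)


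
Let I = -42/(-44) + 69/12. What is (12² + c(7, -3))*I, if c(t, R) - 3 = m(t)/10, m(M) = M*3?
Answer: 87969/88 ≈ 999.65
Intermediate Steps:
I = 295/44 (I = -42*(-1/44) + 69*(1/12) = 21/22 + 23/4 = 295/44 ≈ 6.7045)
m(M) = 3*M
c(t, R) = 3 + 3*t/10 (c(t, R) = 3 + (3*t)/10 = 3 + (3*t)*(⅒) = 3 + 3*t/10)
(12² + c(7, -3))*I = (12² + (3 + (3/10)*7))*(295/44) = (144 + (3 + 21/10))*(295/44) = (144 + 51/10)*(295/44) = (1491/10)*(295/44) = 87969/88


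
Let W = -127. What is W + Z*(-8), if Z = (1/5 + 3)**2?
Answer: -5223/25 ≈ -208.92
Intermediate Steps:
Z = 256/25 (Z = (1*(1/5) + 3)**2 = (1/5 + 3)**2 = (16/5)**2 = 256/25 ≈ 10.240)
W + Z*(-8) = -127 + (256/25)*(-8) = -127 - 2048/25 = -5223/25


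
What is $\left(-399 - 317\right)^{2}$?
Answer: $512656$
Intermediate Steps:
$\left(-399 - 317\right)^{2} = \left(-716\right)^{2} = 512656$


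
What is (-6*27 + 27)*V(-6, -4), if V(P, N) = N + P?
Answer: 1350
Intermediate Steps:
(-6*27 + 27)*V(-6, -4) = (-6*27 + 27)*(-4 - 6) = (-162 + 27)*(-10) = -135*(-10) = 1350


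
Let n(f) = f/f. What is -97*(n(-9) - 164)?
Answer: 15811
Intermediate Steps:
n(f) = 1
-97*(n(-9) - 164) = -97*(1 - 164) = -97*(-163) = 15811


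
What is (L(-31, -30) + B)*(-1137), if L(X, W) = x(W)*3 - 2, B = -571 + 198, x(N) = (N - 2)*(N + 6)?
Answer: -2193273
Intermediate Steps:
x(N) = (-2 + N)*(6 + N)
B = -373
L(X, W) = -38 + 3*W**2 + 12*W (L(X, W) = (-12 + W**2 + 4*W)*3 - 2 = (-36 + 3*W**2 + 12*W) - 2 = -38 + 3*W**2 + 12*W)
(L(-31, -30) + B)*(-1137) = ((-38 + 3*(-30)**2 + 12*(-30)) - 373)*(-1137) = ((-38 + 3*900 - 360) - 373)*(-1137) = ((-38 + 2700 - 360) - 373)*(-1137) = (2302 - 373)*(-1137) = 1929*(-1137) = -2193273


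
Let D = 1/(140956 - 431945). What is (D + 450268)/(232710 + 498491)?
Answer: 131023035051/212771447789 ≈ 0.61579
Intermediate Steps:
D = -1/290989 (D = 1/(-290989) = -1/290989 ≈ -3.4366e-6)
(D + 450268)/(232710 + 498491) = (-1/290989 + 450268)/(232710 + 498491) = (131023035051/290989)/731201 = (131023035051/290989)*(1/731201) = 131023035051/212771447789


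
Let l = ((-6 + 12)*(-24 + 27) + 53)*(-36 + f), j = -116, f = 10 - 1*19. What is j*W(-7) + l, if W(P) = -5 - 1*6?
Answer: -1919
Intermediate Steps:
W(P) = -11 (W(P) = -5 - 6 = -11)
f = -9 (f = 10 - 19 = -9)
l = -3195 (l = ((-6 + 12)*(-24 + 27) + 53)*(-36 - 9) = (6*3 + 53)*(-45) = (18 + 53)*(-45) = 71*(-45) = -3195)
j*W(-7) + l = -116*(-11) - 3195 = 1276 - 3195 = -1919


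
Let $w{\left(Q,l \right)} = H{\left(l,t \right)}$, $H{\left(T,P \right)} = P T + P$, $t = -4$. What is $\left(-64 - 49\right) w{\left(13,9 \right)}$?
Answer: $4520$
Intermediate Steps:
$H{\left(T,P \right)} = P + P T$
$w{\left(Q,l \right)} = -4 - 4 l$ ($w{\left(Q,l \right)} = - 4 \left(1 + l\right) = -4 - 4 l$)
$\left(-64 - 49\right) w{\left(13,9 \right)} = \left(-64 - 49\right) \left(-4 - 36\right) = - 113 \left(-4 - 36\right) = \left(-113\right) \left(-40\right) = 4520$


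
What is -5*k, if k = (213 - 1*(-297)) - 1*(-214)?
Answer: -3620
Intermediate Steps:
k = 724 (k = (213 + 297) + 214 = 510 + 214 = 724)
-5*k = -5*724 = -3620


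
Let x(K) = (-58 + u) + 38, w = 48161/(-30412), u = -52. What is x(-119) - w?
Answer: -2141503/30412 ≈ -70.416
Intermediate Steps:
w = -48161/30412 (w = 48161*(-1/30412) = -48161/30412 ≈ -1.5836)
x(K) = -72 (x(K) = (-58 - 52) + 38 = -110 + 38 = -72)
x(-119) - w = -72 - 1*(-48161/30412) = -72 + 48161/30412 = -2141503/30412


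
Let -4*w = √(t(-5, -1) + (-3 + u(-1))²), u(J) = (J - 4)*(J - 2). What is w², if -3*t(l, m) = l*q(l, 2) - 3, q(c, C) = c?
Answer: 205/24 ≈ 8.5417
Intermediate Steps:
u(J) = (-4 + J)*(-2 + J)
t(l, m) = 1 - l²/3 (t(l, m) = -(l*l - 3)/3 = -(l² - 3)/3 = -(-3 + l²)/3 = 1 - l²/3)
w = -√1230/12 (w = -√((1 - ⅓*(-5)²) + (-3 + (8 + (-1)² - 6*(-1)))²)/4 = -√((1 - ⅓*25) + (-3 + (8 + 1 + 6))²)/4 = -√((1 - 25/3) + (-3 + 15)²)/4 = -√(-22/3 + 12²)/4 = -√(-22/3 + 144)/4 = -√1230/12 ≈ -2.9226)
w² = (-√1230/12)² = 205/24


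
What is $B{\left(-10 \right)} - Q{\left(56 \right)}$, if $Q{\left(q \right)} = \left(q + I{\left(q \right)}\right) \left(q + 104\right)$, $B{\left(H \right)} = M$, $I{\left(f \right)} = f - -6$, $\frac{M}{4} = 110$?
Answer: $-18440$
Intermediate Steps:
$M = 440$ ($M = 4 \cdot 110 = 440$)
$I{\left(f \right)} = 6 + f$ ($I{\left(f \right)} = f + 6 = 6 + f$)
$B{\left(H \right)} = 440$
$Q{\left(q \right)} = \left(6 + 2 q\right) \left(104 + q\right)$ ($Q{\left(q \right)} = \left(q + \left(6 + q\right)\right) \left(q + 104\right) = \left(6 + 2 q\right) \left(104 + q\right)$)
$B{\left(-10 \right)} - Q{\left(56 \right)} = 440 - \left(624 + 2 \cdot 56^{2} + 214 \cdot 56\right) = 440 - \left(624 + 2 \cdot 3136 + 11984\right) = 440 - \left(624 + 6272 + 11984\right) = 440 - 18880 = -18440$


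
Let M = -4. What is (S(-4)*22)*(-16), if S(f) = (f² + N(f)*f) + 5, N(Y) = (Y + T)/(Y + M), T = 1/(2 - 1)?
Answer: -6864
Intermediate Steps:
T = 1 (T = 1/1 = 1)
N(Y) = (1 + Y)/(-4 + Y) (N(Y) = (Y + 1)/(Y - 4) = (1 + Y)/(-4 + Y))
S(f) = 5 + f² + f*(1 + f)/(-4 + f) (S(f) = (f² + ((1 + f)/(-4 + f))*f) + 5 = (f² + f*(1 + f)/(-4 + f)) + 5 = 5 + f² + f*(1 + f)/(-4 + f))
(S(-4)*22)*(-16) = (((-4*(1 - 4) + (-4 - 4)*(5 + (-4)²))/(-4 - 4))*22)*(-16) = (((-4*(-3) - 8*(5 + 16))/(-8))*22)*(-16) = (-(12 - 8*21)/8*22)*(-16) = (-(12 - 168)/8*22)*(-16) = (-⅛*(-156)*22)*(-16) = ((39/2)*22)*(-16) = 429*(-16) = -6864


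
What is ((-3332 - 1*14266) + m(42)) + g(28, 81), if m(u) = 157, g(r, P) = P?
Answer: -17360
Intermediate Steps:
((-3332 - 1*14266) + m(42)) + g(28, 81) = ((-3332 - 1*14266) + 157) + 81 = ((-3332 - 14266) + 157) + 81 = (-17598 + 157) + 81 = -17441 + 81 = -17360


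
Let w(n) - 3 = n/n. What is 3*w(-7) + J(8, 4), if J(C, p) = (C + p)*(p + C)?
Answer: 156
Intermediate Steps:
J(C, p) = (C + p)² (J(C, p) = (C + p)*(C + p) = (C + p)²)
w(n) = 4 (w(n) = 3 + n/n = 3 + 1 = 4)
3*w(-7) + J(8, 4) = 3*4 + (8 + 4)² = 12 + 12² = 12 + 144 = 156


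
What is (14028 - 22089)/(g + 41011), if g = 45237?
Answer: -8061/86248 ≈ -0.093463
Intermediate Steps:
(14028 - 22089)/(g + 41011) = (14028 - 22089)/(45237 + 41011) = -8061/86248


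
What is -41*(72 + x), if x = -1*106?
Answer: 1394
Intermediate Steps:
x = -106
-41*(72 + x) = -41*(72 - 106) = -41*(-34) = 1394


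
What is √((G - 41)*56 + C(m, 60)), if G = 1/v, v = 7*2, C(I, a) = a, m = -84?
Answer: 6*I*√62 ≈ 47.244*I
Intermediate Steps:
v = 14
G = 1/14 ≈ 0.071429
√((G - 41)*56 + C(m, 60)) = √((1/14 - 41)*56 + 60) = √(-573/14*56 + 60) = √(-2292 + 60) = √(-2232) = 6*I*√62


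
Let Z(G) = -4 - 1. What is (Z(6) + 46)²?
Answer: 1681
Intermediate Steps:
Z(G) = -5
(Z(6) + 46)² = (-5 + 46)² = 41² = 1681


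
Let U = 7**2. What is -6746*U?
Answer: -330554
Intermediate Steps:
U = 49
-6746*U = -6746*49 = -330554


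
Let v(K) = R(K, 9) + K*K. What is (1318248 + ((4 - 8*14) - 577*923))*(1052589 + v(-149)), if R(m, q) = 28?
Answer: 844343701442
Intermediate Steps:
v(K) = 28 + K² (v(K) = 28 + K*K = 28 + K²)
(1318248 + ((4 - 8*14) - 577*923))*(1052589 + v(-149)) = (1318248 + ((4 - 8*14) - 577*923))*(1052589 + (28 + (-149)²)) = (1318248 + ((4 - 112) - 532571))*(1052589 + (28 + 22201)) = (1318248 + (-108 - 532571))*(1052589 + 22229) = (1318248 - 532679)*1074818 = 785569*1074818 = 844343701442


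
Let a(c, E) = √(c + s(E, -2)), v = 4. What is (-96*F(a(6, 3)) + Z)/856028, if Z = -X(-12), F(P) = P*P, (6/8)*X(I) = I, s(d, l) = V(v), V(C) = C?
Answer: -236/214007 ≈ -0.0011028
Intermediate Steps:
s(d, l) = 4
X(I) = 4*I/3
a(c, E) = √(4 + c) (a(c, E) = √(c + 4) = √(4 + c))
F(P) = P²
Z = 16 (Z = -4*(-12)/3 = -1*(-16) = 16)
(-96*F(a(6, 3)) + Z)/856028 = (-96*(√(4 + 6))² + 16)/856028 = (-96*(√10)² + 16)*(1/856028) = (-96*10 + 16)*(1/856028) = (-960 + 16)*(1/856028) = -944*1/856028 = -236/214007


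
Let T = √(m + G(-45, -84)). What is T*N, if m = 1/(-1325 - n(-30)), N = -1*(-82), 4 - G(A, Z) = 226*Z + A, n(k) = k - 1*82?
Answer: 164*√7001141241/1213 ≈ 11313.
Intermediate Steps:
n(k) = -82 + k (n(k) = k - 82 = -82 + k)
G(A, Z) = 4 - A - 226*Z (G(A, Z) = 4 - (226*Z + A) = 4 - (A + 226*Z) = 4 + (-A - 226*Z) = 4 - A - 226*Z)
N = 82
m = -1/1213 (m = 1/(-1325 - (-82 - 30)) = 1/(-1325 - 1*(-112)) = 1/(-1325 + 112) = 1/(-1213) = -1/1213 ≈ -0.00082440)
T = 2*√7001141241/1213 (T = √(-1/1213 + (4 - 1*(-45) - 226*(-84))) = √(-1/1213 + (4 + 45 + 18984)) = √(-1/1213 + 19033) = √(23087028/1213) = 2*√7001141241/1213 ≈ 137.96)
T*N = (2*√7001141241/1213)*82 = 164*√7001141241/1213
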